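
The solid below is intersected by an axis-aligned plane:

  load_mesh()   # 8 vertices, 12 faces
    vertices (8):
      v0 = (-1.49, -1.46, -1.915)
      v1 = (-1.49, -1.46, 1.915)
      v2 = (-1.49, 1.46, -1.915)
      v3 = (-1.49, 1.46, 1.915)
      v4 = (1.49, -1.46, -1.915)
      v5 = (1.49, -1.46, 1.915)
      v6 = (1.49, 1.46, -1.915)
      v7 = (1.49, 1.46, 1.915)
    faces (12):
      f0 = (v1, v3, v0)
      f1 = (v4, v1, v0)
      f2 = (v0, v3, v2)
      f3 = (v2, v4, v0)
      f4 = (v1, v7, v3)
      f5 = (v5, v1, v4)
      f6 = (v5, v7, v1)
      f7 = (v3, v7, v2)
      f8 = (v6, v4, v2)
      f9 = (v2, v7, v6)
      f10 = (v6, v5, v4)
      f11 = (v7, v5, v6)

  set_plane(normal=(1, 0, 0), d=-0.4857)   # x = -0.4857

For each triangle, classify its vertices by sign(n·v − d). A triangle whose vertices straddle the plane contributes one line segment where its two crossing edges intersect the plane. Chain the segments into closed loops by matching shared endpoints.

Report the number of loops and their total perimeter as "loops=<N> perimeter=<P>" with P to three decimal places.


Straddling triangles (8 of 12):
  (v4,v1,v0) [+--] → (-0.4857, -1.46, 0.624239)–(-0.4857, -1.46, -1.915)  len=2.5392
  (v2,v4,v0) [-+-] → (-0.4857, 0.475921, -1.915)–(-0.4857, -1.46, -1.915)  len=1.9359
  (v1,v7,v3) [-+-] → (-0.4857, -0.475921, 1.915)–(-0.4857, 1.46, 1.915)  len=1.9359
  (v5,v1,v4) [+-+] → (-0.4857, -1.46, 1.915)–(-0.4857, -1.46, 0.624239)  len=1.2908
  (v5,v7,v1) [++-] → (-0.4857, -0.475921, 1.915)–(-0.4857, -1.46, 1.915)  len=0.9841
  (v3,v7,v2) [-+-] → (-0.4857, 1.46, 1.915)–(-0.4857, 1.46, -0.624239)  len=2.5392
  (v6,v4,v2) [++-] → (-0.4857, 0.475921, -1.915)–(-0.4857, 1.46, -1.915)  len=0.9841
  (v2,v7,v6) [-++] → (-0.4857, 1.46, -0.624239)–(-0.4857, 1.46, -1.915)  len=1.2908

Chained into 1 loop(s):
  loop 1: 8 segments, perimeter = 13.5000
Total perimeter = 13.500

loops=1 perimeter=13.500


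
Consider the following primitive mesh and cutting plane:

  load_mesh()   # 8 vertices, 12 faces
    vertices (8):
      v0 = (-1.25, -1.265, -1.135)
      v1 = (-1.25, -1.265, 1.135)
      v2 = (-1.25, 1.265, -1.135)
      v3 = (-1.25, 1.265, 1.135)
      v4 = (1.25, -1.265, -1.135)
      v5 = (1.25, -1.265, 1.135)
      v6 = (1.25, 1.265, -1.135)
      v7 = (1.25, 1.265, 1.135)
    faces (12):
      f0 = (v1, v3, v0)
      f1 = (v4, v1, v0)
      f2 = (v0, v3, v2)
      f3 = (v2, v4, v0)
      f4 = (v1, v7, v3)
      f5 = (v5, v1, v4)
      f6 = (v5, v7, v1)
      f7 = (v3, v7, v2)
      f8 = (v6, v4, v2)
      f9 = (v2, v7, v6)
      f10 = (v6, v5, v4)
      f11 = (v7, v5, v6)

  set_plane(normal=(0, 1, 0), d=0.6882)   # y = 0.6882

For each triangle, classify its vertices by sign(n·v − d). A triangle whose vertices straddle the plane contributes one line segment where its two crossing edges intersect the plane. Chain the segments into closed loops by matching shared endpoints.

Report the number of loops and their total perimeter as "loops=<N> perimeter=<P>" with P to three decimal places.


Straddling triangles (8 of 12):
  (v1,v3,v0) [-+-] → (-1.25, 0.6882, 1.135)–(-1.25, 0.6882, 0.617476)  len=0.5175
  (v0,v3,v2) [-++] → (-1.25, 0.6882, 0.617476)–(-1.25, 0.6882, -1.135)  len=1.7525
  (v2,v4,v0) [+--] → (-0.68004, 0.6882, -1.135)–(-1.25, 0.6882, -1.135)  len=0.5700
  (v1,v7,v3) [-++] → (0.68004, 0.6882, 1.135)–(-1.25, 0.6882, 1.135)  len=1.9300
  (v5,v7,v1) [-+-] → (1.25, 0.6882, 1.135)–(0.68004, 0.6882, 1.135)  len=0.5700
  (v6,v4,v2) [+-+] → (1.25, 0.6882, -1.135)–(-0.68004, 0.6882, -1.135)  len=1.9300
  (v6,v5,v4) [+--] → (1.25, 0.6882, -0.617476)–(1.25, 0.6882, -1.135)  len=0.5175
  (v7,v5,v6) [+-+] → (1.25, 0.6882, 1.135)–(1.25, 0.6882, -0.617476)  len=1.7525

Chained into 1 loop(s):
  loop 1: 8 segments, perimeter = 9.5400
Total perimeter = 9.540

loops=1 perimeter=9.540


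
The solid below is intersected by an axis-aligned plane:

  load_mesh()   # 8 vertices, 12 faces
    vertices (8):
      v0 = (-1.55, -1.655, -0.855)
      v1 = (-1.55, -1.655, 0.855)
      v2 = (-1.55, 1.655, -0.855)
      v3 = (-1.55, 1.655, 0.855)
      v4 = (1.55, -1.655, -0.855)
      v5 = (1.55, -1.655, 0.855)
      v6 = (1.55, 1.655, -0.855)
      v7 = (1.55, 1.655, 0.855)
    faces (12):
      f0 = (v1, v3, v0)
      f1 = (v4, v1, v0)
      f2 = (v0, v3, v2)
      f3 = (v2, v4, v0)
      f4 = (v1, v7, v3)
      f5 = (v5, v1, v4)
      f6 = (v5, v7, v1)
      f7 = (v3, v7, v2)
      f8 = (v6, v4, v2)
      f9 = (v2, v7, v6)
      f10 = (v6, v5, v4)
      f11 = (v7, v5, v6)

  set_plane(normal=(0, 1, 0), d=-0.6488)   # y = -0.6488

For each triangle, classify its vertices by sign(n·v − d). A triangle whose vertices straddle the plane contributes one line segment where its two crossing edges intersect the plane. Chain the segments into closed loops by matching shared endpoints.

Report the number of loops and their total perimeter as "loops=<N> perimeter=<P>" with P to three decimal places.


Straddling triangles (8 of 12):
  (v1,v3,v0) [-+-] → (-1.55, -0.6488, 0.855)–(-1.55, -0.6488, -0.335181)  len=1.1902
  (v0,v3,v2) [-++] → (-1.55, -0.6488, -0.335181)–(-1.55, -0.6488, -0.855)  len=0.5198
  (v2,v4,v0) [+--] → (0.607637, -0.6488, -0.855)–(-1.55, -0.6488, -0.855)  len=2.1576
  (v1,v7,v3) [-++] → (-0.607637, -0.6488, 0.855)–(-1.55, -0.6488, 0.855)  len=0.9424
  (v5,v7,v1) [-+-] → (1.55, -0.6488, 0.855)–(-0.607637, -0.6488, 0.855)  len=2.1576
  (v6,v4,v2) [+-+] → (1.55, -0.6488, -0.855)–(0.607637, -0.6488, -0.855)  len=0.9424
  (v6,v5,v4) [+--] → (1.55, -0.6488, 0.335181)–(1.55, -0.6488, -0.855)  len=1.1902
  (v7,v5,v6) [+-+] → (1.55, -0.6488, 0.855)–(1.55, -0.6488, 0.335181)  len=0.5198

Chained into 1 loop(s):
  loop 1: 8 segments, perimeter = 9.6200
Total perimeter = 9.620

loops=1 perimeter=9.620


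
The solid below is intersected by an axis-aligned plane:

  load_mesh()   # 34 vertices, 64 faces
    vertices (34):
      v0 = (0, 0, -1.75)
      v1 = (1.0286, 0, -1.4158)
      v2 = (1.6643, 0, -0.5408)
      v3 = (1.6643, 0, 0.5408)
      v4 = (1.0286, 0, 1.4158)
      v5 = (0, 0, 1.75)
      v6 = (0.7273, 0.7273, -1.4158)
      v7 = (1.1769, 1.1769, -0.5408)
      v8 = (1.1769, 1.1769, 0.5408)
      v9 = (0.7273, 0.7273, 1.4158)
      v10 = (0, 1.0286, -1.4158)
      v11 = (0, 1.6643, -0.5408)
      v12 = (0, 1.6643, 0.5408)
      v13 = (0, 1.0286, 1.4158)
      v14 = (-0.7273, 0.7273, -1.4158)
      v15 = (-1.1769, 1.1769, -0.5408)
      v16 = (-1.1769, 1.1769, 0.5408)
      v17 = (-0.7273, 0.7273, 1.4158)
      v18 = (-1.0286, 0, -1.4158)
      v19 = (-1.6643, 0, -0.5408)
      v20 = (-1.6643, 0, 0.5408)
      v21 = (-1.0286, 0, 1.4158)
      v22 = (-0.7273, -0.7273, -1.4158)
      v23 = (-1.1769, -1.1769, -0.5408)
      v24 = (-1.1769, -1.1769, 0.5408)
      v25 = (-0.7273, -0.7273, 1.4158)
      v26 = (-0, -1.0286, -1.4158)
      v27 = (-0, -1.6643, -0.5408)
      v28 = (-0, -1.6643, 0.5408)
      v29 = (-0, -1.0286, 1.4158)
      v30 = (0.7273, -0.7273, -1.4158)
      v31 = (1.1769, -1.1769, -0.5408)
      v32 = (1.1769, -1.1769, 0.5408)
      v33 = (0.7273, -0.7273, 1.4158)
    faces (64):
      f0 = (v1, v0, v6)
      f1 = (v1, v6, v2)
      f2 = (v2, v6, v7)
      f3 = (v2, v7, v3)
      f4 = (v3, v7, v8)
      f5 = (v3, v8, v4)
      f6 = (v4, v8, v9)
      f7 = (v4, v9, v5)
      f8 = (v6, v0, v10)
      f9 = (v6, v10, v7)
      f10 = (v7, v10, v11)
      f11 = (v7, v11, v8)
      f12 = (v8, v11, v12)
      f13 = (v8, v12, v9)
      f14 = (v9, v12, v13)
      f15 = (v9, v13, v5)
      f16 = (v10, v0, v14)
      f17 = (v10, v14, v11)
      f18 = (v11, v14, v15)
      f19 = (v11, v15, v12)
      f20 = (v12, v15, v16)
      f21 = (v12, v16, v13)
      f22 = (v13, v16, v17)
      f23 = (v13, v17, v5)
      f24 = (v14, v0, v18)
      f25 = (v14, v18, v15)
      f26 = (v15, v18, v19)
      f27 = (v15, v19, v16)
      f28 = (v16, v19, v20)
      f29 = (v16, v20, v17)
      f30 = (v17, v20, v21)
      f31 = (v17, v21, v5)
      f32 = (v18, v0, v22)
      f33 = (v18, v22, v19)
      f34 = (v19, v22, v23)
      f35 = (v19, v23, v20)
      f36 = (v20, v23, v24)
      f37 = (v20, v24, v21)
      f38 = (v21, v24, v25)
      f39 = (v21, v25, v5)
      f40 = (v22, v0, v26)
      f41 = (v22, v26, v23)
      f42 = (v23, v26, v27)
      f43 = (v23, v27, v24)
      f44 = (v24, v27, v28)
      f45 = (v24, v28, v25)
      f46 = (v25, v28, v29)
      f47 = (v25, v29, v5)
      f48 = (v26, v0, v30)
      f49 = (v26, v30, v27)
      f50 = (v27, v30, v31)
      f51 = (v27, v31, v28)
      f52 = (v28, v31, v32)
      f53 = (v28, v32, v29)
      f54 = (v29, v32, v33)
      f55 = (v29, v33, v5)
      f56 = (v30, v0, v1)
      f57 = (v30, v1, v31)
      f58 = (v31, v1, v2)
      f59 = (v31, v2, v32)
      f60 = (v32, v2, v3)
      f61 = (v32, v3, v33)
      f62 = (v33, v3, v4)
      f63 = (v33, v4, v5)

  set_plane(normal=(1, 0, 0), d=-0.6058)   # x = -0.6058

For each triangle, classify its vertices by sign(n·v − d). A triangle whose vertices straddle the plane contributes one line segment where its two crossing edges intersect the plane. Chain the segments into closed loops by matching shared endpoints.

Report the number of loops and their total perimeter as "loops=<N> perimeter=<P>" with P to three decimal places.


Straddling triangles (20 of 64):
  (v10,v0,v14) [++-] → (-0.6058, 0.6058, -1.47163)–(-0.6058, 0.777634, -1.4158)  len=0.1807
  (v10,v14,v11) [+-+] → (-0.6058, 0.777634, -1.4158)–(-0.6058, 0.883832, -1.26963)  len=0.1807
  (v11,v14,v15) [+--] → (-0.6058, 0.883832, -1.26963)–(-0.6058, 1.41341, -0.5408)  len=0.9009
  (v11,v15,v12) [+-+] → (-0.6058, 1.41341, -0.5408)–(-0.6058, 1.41341, -0.0159451)  len=0.5249
  (v12,v15,v16) [+--] → (-0.6058, 1.41341, -0.0159451)–(-0.6058, 1.41341, 0.5408)  len=0.5567
  (v12,v16,v13) [+-+] → (-0.6058, 1.41341, 0.5408)–(-0.6058, 1.10494, 0.965401)  len=0.5248
  (v13,v16,v17) [+--] → (-0.6058, 1.10494, 0.965401)–(-0.6058, 0.777634, 1.4158)  len=0.5568
  (v13,v17,v5) [+-+] → (-0.6058, 0.777634, 1.4158)–(-0.6058, 0.6058, 1.47163)  len=0.1807
  (v14,v0,v18) [-+-] → (-0.6058, 0.6058, -1.47163)–(-0.6058, 0, -1.55317)  len=0.6113
  (v17,v21,v5) [--+] → (-0.6058, 0, 1.55317)–(-0.6058, 0.6058, 1.47163)  len=0.6113
  (v18,v0,v22) [-+-] → (-0.6058, 0, -1.55317)–(-0.6058, -0.6058, -1.47163)  len=0.6113
  (v21,v25,v5) [--+] → (-0.6058, -0.6058, 1.47163)–(-0.6058, 0, 1.55317)  len=0.6113
  (v22,v0,v26) [-++] → (-0.6058, -0.6058, -1.47163)–(-0.6058, -0.777634, -1.4158)  len=0.1807
  (v22,v26,v23) [-+-] → (-0.6058, -0.777634, -1.4158)–(-0.6058, -1.10494, -0.965401)  len=0.5568
  (v23,v26,v27) [-++] → (-0.6058, -1.10494, -0.965401)–(-0.6058, -1.41341, -0.5408)  len=0.5248
  (v23,v27,v24) [-+-] → (-0.6058, -1.41341, -0.5408)–(-0.6058, -1.41341, 0.0159451)  len=0.5567
  (v24,v27,v28) [-++] → (-0.6058, -1.41341, 0.0159451)–(-0.6058, -1.41341, 0.5408)  len=0.5249
  (v24,v28,v25) [-+-] → (-0.6058, -1.41341, 0.5408)–(-0.6058, -0.883832, 1.26963)  len=0.9009
  (v25,v28,v29) [-++] → (-0.6058, -0.883832, 1.26963)–(-0.6058, -0.777634, 1.4158)  len=0.1807
  (v25,v29,v5) [-++] → (-0.6058, -0.777634, 1.4158)–(-0.6058, -0.6058, 1.47163)  len=0.1807

Chained into 1 loop(s):
  loop 1: 20 segments, perimeter = 9.6573
Total perimeter = 9.657

loops=1 perimeter=9.657


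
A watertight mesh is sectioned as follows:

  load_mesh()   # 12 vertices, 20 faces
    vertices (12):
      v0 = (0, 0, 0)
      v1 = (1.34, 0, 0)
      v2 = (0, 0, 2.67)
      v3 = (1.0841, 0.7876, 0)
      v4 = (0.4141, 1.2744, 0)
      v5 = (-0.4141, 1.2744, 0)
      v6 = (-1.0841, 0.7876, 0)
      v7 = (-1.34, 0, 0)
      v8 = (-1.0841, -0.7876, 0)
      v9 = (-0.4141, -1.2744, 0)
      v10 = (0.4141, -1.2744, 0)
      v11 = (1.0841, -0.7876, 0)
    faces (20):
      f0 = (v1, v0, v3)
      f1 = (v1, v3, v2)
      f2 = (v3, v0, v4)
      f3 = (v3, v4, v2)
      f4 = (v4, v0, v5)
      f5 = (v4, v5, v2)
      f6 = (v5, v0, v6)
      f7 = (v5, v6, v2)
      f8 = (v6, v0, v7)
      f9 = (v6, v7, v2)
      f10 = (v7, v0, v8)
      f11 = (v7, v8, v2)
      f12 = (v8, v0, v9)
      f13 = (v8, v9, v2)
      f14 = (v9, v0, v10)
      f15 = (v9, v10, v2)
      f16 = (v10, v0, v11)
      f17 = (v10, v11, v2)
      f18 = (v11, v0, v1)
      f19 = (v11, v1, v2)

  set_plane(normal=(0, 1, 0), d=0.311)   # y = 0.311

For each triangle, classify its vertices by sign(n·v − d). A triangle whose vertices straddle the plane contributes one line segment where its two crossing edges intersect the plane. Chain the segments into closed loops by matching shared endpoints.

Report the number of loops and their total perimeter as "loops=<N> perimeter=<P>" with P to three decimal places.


Straddling triangles (10 of 20):
  (v1,v0,v3) [--+] → (0.428079, 0.311, 0)–(1.23895, 0.311, 0)  len=0.8109
  (v1,v3,v2) [-+-] → (1.23895, 0.311, 0)–(0.428079, 0.311, 1.6157)  len=1.8078
  (v3,v0,v4) [+-+] → (0.428079, 0.311, 0)–(0.101055, 0.311, 0)  len=0.3270
  (v3,v4,v2) [++-] → (0.101055, 0.311, 2.01842)–(0.428079, 0.311, 1.6157)  len=0.5188
  (v4,v0,v5) [+-+] → (0.101055, 0.311, 0)–(-0.101055, 0.311, 0)  len=0.2021
  (v4,v5,v2) [++-] → (-0.101055, 0.311, 2.01842)–(0.101055, 0.311, 2.01842)  len=0.2021
  (v5,v0,v6) [+-+] → (-0.101055, 0.311, 0)–(-0.428079, 0.311, 0)  len=0.3270
  (v5,v6,v2) [++-] → (-0.428079, 0.311, 1.6157)–(-0.101055, 0.311, 2.01842)  len=0.5188
  (v6,v0,v7) [+--] → (-0.428079, 0.311, 0)–(-1.23895, 0.311, 0)  len=0.8109
  (v6,v7,v2) [+--] → (-1.23895, 0.311, 0)–(-0.428079, 0.311, 1.6157)  len=1.8078

Chained into 1 loop(s):
  loop 1: 10 segments, perimeter = 7.3331
Total perimeter = 7.333

loops=1 perimeter=7.333


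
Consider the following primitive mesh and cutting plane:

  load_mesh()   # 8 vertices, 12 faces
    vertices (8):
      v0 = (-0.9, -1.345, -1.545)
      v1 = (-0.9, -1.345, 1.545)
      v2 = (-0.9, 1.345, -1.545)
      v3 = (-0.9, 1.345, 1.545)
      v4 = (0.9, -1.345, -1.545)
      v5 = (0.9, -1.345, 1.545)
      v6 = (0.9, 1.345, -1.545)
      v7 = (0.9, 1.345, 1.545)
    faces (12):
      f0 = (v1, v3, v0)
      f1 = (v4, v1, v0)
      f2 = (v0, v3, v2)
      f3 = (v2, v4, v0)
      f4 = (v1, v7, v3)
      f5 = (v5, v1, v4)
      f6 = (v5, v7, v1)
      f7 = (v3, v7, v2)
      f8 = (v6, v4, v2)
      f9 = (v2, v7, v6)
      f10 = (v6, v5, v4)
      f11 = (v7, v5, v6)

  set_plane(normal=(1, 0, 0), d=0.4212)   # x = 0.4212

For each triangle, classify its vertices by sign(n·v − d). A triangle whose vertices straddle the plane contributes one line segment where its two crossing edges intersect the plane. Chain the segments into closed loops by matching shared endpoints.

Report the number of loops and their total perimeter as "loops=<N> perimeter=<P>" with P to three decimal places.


Straddling triangles (8 of 12):
  (v4,v1,v0) [+--] → (0.4212, -1.345, -0.72306)–(0.4212, -1.345, -1.545)  len=0.8219
  (v2,v4,v0) [-+-] → (0.4212, -0.62946, -1.545)–(0.4212, -1.345, -1.545)  len=0.7155
  (v1,v7,v3) [-+-] → (0.4212, 0.62946, 1.545)–(0.4212, 1.345, 1.545)  len=0.7155
  (v5,v1,v4) [+-+] → (0.4212, -1.345, 1.545)–(0.4212, -1.345, -0.72306)  len=2.2681
  (v5,v7,v1) [++-] → (0.4212, 0.62946, 1.545)–(0.4212, -1.345, 1.545)  len=1.9745
  (v3,v7,v2) [-+-] → (0.4212, 1.345, 1.545)–(0.4212, 1.345, 0.72306)  len=0.8219
  (v6,v4,v2) [++-] → (0.4212, -0.62946, -1.545)–(0.4212, 1.345, -1.545)  len=1.9745
  (v2,v7,v6) [-++] → (0.4212, 1.345, 0.72306)–(0.4212, 1.345, -1.545)  len=2.2681

Chained into 1 loop(s):
  loop 1: 8 segments, perimeter = 11.5600
Total perimeter = 11.560

loops=1 perimeter=11.560


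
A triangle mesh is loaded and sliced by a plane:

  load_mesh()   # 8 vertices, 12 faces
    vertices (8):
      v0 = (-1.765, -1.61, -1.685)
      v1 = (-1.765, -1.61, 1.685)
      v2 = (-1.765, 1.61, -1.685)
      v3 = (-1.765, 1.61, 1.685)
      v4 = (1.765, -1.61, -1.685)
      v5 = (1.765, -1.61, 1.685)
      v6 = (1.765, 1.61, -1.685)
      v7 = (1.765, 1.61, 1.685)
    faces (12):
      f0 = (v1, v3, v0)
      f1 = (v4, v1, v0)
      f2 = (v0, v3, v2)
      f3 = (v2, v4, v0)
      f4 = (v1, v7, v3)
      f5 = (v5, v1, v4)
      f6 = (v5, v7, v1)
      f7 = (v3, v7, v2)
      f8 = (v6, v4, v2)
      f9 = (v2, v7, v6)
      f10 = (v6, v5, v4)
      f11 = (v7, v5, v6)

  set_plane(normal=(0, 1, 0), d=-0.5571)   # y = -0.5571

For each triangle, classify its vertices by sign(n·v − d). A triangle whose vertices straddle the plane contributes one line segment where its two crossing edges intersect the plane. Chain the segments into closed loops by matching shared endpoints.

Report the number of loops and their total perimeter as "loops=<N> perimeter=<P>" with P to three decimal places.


Straddling triangles (8 of 12):
  (v1,v3,v0) [-+-] → (-1.765, -0.5571, 1.685)–(-1.765, -0.5571, -0.583052)  len=2.2681
  (v0,v3,v2) [-++] → (-1.765, -0.5571, -0.583052)–(-1.765, -0.5571, -1.685)  len=1.1019
  (v2,v4,v0) [+--] → (0.610734, -0.5571, -1.685)–(-1.765, -0.5571, -1.685)  len=2.3757
  (v1,v7,v3) [-++] → (-0.610734, -0.5571, 1.685)–(-1.765, -0.5571, 1.685)  len=1.1543
  (v5,v7,v1) [-+-] → (1.765, -0.5571, 1.685)–(-0.610734, -0.5571, 1.685)  len=2.3757
  (v6,v4,v2) [+-+] → (1.765, -0.5571, -1.685)–(0.610734, -0.5571, -1.685)  len=1.1543
  (v6,v5,v4) [+--] → (1.765, -0.5571, 0.583052)–(1.765, -0.5571, -1.685)  len=2.2681
  (v7,v5,v6) [+-+] → (1.765, -0.5571, 1.685)–(1.765, -0.5571, 0.583052)  len=1.1019

Chained into 1 loop(s):
  loop 1: 8 segments, perimeter = 13.8000
Total perimeter = 13.800

loops=1 perimeter=13.800


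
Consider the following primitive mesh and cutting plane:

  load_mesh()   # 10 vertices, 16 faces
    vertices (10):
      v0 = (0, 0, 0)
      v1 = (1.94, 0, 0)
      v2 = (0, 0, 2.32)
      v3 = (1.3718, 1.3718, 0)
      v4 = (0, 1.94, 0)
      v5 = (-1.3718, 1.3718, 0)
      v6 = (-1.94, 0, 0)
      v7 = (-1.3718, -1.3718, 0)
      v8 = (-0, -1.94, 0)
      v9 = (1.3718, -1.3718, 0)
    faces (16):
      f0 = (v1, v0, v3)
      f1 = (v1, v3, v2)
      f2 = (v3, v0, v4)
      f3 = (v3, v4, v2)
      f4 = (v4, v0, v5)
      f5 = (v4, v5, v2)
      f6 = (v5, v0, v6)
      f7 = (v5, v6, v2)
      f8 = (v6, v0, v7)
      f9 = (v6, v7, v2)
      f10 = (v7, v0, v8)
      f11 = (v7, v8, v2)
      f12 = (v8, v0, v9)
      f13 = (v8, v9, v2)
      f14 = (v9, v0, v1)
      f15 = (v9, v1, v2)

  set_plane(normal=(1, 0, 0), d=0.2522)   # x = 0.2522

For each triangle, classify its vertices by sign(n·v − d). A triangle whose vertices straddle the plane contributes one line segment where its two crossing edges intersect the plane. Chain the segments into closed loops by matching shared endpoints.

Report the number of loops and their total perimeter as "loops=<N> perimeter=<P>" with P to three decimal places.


loops=1 perimeter=9.170

Straddling triangles (8 of 16):
  (v1,v0,v3) [+-+] → (0.2522, 0, 0)–(0.2522, 0.2522, 0)  len=0.2522
  (v1,v3,v2) [++-] → (0.2522, 0.2522, 1.89348)–(0.2522, 0, 2.0184)  len=0.2814
  (v3,v0,v4) [+--] → (0.2522, 0.2522, 0)–(0.2522, 1.83554, 0)  len=1.5833
  (v3,v4,v2) [+--] → (0.2522, 1.83554, 0)–(0.2522, 0.2522, 1.89348)  len=2.4682
  (v8,v0,v9) [--+] → (0.2522, -0.2522, 0)–(0.2522, -1.83554, 0)  len=1.5833
  (v8,v9,v2) [-+-] → (0.2522, -1.83554, 0)–(0.2522, -0.2522, 1.89348)  len=2.4682
  (v9,v0,v1) [+-+] → (0.2522, -0.2522, 0)–(0.2522, 0, 0)  len=0.2522
  (v9,v1,v2) [++-] → (0.2522, 0, 2.0184)–(0.2522, -0.2522, 1.89348)  len=0.2814

Chained into 1 loop(s):
  loop 1: 8 segments, perimeter = 9.1704
Total perimeter = 9.170


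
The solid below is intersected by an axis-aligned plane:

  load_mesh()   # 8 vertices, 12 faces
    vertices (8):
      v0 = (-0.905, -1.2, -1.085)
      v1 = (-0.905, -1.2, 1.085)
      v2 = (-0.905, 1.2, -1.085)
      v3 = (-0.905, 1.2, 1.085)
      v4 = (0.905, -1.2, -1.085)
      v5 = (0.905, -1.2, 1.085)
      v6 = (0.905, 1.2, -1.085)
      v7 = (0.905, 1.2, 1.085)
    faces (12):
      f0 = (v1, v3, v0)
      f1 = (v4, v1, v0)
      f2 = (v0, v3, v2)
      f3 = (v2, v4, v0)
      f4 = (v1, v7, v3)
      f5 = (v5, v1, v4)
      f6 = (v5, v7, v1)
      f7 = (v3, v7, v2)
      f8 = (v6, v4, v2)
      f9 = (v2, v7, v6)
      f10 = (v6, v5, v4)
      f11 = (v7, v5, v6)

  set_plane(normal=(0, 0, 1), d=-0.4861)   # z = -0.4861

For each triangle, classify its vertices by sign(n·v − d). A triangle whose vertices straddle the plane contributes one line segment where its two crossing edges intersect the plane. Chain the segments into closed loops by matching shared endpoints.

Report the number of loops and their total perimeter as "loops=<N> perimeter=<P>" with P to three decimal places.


Straddling triangles (8 of 12):
  (v1,v3,v0) [++-] → (-0.905, -0.537622, -0.4861)–(-0.905, -1.2, -0.4861)  len=0.6624
  (v4,v1,v0) [-+-] → (0.405457, -1.2, -0.4861)–(-0.905, -1.2, -0.4861)  len=1.3105
  (v0,v3,v2) [-+-] → (-0.905, -0.537622, -0.4861)–(-0.905, 1.2, -0.4861)  len=1.7376
  (v5,v1,v4) [++-] → (0.405457, -1.2, -0.4861)–(0.905, -1.2, -0.4861)  len=0.4995
  (v3,v7,v2) [++-] → (-0.405457, 1.2, -0.4861)–(-0.905, 1.2, -0.4861)  len=0.4995
  (v2,v7,v6) [-+-] → (-0.405457, 1.2, -0.4861)–(0.905, 1.2, -0.4861)  len=1.3105
  (v6,v5,v4) [-+-] → (0.905, 0.537622, -0.4861)–(0.905, -1.2, -0.4861)  len=1.7376
  (v7,v5,v6) [++-] → (0.905, 0.537622, -0.4861)–(0.905, 1.2, -0.4861)  len=0.6624

Chained into 1 loop(s):
  loop 1: 8 segments, perimeter = 8.4200
Total perimeter = 8.420

loops=1 perimeter=8.420


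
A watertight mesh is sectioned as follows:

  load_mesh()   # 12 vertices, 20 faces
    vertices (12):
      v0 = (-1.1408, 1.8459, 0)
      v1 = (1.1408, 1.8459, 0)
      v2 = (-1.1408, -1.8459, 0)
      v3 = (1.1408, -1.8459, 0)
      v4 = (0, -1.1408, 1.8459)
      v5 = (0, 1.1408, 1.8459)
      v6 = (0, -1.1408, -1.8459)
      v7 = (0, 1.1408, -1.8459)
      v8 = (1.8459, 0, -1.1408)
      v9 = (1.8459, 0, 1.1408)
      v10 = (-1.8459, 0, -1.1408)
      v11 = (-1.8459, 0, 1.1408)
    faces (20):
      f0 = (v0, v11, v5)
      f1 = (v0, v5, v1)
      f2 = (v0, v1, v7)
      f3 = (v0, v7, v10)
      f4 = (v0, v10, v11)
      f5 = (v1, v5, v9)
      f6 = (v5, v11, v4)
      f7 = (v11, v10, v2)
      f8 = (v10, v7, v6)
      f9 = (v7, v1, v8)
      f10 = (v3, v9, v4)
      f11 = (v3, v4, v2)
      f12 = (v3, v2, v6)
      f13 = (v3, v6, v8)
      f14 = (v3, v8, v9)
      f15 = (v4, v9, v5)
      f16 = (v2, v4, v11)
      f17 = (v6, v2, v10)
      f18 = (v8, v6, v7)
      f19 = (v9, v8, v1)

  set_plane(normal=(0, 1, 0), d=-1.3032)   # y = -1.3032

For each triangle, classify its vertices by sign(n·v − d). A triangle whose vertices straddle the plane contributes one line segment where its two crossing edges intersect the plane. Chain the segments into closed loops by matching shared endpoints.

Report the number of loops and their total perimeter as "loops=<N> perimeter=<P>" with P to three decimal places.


Straddling triangles (8 of 20):
  (v11,v10,v2) [++-] → (-1.3481, -1.3032, -0.335399)–(-1.3481, -1.3032, 0.335399)  len=0.6708
  (v3,v9,v4) [-++] → (1.3481, -1.3032, 0.335399)–(0.262751, -1.3032, 1.42075)  len=1.5349
  (v3,v4,v2) [-+-] → (0.262751, -1.3032, 1.42075)–(-0.262751, -1.3032, 1.42075)  len=0.5255
  (v3,v2,v6) [--+] → (-0.262751, -1.3032, -1.42075)–(0.262751, -1.3032, -1.42075)  len=0.5255
  (v3,v6,v8) [-++] → (0.262751, -1.3032, -1.42075)–(1.3481, -1.3032, -0.335399)  len=1.5349
  (v3,v8,v9) [-++] → (1.3481, -1.3032, -0.335399)–(1.3481, -1.3032, 0.335399)  len=0.6708
  (v2,v4,v11) [-++] → (-0.262751, -1.3032, 1.42075)–(-1.3481, -1.3032, 0.335399)  len=1.5349
  (v6,v2,v10) [+-+] → (-0.262751, -1.3032, -1.42075)–(-1.3481, -1.3032, -0.335399)  len=1.5349

Chained into 1 loop(s):
  loop 1: 8 segments, perimeter = 8.5323
Total perimeter = 8.532

loops=1 perimeter=8.532


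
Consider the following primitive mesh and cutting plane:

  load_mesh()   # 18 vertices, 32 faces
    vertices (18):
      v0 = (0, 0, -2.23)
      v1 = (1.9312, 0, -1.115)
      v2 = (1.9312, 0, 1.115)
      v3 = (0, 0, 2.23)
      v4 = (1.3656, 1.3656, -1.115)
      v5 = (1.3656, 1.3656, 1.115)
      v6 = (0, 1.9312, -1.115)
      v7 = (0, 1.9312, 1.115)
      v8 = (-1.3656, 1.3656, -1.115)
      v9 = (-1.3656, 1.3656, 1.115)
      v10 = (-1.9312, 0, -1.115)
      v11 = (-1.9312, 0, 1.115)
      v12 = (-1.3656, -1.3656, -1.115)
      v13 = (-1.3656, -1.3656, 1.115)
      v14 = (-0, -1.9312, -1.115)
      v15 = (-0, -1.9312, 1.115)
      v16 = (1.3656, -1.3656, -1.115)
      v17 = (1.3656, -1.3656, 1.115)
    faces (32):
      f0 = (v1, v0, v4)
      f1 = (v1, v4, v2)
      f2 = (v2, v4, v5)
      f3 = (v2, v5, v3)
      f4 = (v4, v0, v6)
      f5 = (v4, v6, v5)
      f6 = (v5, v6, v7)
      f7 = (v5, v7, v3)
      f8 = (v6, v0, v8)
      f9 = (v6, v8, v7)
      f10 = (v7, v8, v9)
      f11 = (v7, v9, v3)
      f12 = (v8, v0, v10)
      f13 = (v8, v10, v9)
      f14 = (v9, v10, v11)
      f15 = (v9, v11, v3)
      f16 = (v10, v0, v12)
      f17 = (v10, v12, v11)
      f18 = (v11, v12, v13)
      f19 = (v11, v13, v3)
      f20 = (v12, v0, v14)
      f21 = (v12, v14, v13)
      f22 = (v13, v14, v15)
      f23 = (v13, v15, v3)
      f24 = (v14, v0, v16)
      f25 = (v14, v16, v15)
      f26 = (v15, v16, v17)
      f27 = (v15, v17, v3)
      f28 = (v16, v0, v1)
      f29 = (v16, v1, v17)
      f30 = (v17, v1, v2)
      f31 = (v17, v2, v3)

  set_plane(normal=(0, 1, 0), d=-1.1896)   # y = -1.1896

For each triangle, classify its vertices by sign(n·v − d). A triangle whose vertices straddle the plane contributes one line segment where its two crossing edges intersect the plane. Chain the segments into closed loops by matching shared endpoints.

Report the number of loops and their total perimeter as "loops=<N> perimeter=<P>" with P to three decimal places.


loops=1 perimeter=10.502

Straddling triangles (12 of 32):
  (v10,v0,v12) [++-] → (-1.1896, -1.1896, -1.2587)–(-1.4385, -1.1896, -1.115)  len=0.2874
  (v10,v12,v11) [+-+] → (-1.4385, -1.1896, -1.115)–(-1.4385, -1.1896, -0.827595)  len=0.2874
  (v11,v12,v13) [+--] → (-1.4385, -1.1896, -0.827595)–(-1.4385, -1.1896, 1.115)  len=1.9426
  (v11,v13,v3) [+-+] → (-1.4385, -1.1896, 1.115)–(-1.1896, -1.1896, 1.2587)  len=0.2874
  (v12,v0,v14) [-+-] → (-1.1896, -1.1896, -1.2587)–(0, -1.1896, -1.54317)  len=1.2231
  (v13,v15,v3) [--+] → (0, -1.1896, 1.54317)–(-1.1896, -1.1896, 1.2587)  len=1.2231
  (v14,v0,v16) [-+-] → (0, -1.1896, -1.54317)–(1.1896, -1.1896, -1.2587)  len=1.2231
  (v15,v17,v3) [--+] → (1.1896, -1.1896, 1.2587)–(0, -1.1896, 1.54317)  len=1.2231
  (v16,v0,v1) [-++] → (1.1896, -1.1896, -1.2587)–(1.4385, -1.1896, -1.115)  len=0.2874
  (v16,v1,v17) [-+-] → (1.4385, -1.1896, -1.115)–(1.4385, -1.1896, 0.827595)  len=1.9426
  (v17,v1,v2) [-++] → (1.4385, -1.1896, 0.827595)–(1.4385, -1.1896, 1.115)  len=0.2874
  (v17,v2,v3) [-++] → (1.4385, -1.1896, 1.115)–(1.1896, -1.1896, 1.2587)  len=0.2874

Chained into 1 loop(s):
  loop 1: 12 segments, perimeter = 10.5022
Total perimeter = 10.502


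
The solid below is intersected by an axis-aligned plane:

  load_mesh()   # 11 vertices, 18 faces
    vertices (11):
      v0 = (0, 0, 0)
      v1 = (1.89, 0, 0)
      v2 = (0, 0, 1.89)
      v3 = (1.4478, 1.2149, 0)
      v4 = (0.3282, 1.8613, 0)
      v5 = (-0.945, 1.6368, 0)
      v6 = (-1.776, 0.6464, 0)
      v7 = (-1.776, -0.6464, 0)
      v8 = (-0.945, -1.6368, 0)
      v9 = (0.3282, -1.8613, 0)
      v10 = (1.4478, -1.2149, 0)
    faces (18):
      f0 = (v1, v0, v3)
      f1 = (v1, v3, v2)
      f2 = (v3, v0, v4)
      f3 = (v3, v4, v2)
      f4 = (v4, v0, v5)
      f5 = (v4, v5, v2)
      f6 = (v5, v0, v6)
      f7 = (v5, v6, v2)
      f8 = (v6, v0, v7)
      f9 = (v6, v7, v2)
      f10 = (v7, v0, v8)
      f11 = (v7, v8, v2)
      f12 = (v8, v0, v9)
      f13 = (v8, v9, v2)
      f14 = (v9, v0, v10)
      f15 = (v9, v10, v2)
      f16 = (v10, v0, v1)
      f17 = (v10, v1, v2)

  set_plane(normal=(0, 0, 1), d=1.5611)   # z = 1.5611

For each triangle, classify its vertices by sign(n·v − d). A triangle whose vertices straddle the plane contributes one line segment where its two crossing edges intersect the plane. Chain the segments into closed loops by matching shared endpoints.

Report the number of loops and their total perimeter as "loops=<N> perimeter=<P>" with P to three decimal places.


Straddling triangles (9 of 18):
  (v1,v3,v2) [--+] → (0.251948, 0.211418, 1.5611)–(0.3289, 0, 1.5611)  len=0.2250
  (v3,v4,v2) [--+] → (0.0571137, 0.323906, 1.5611)–(0.251948, 0.211418, 1.5611)  len=0.2250
  (v4,v5,v2) [--+] → (-0.16445, 0.284838, 1.5611)–(0.0571137, 0.323906, 1.5611)  len=0.2250
  (v5,v6,v2) [--+] → (-0.309062, 0.112487, 1.5611)–(-0.16445, 0.284838, 1.5611)  len=0.2250
  (v6,v7,v2) [--+] → (-0.309062, -0.112487, 1.5611)–(-0.309062, 0.112487, 1.5611)  len=0.2250
  (v7,v8,v2) [--+] → (-0.16445, -0.284838, 1.5611)–(-0.309062, -0.112487, 1.5611)  len=0.2250
  (v8,v9,v2) [--+] → (0.0571137, -0.323906, 1.5611)–(-0.16445, -0.284838, 1.5611)  len=0.2250
  (v9,v10,v2) [--+] → (0.251948, -0.211418, 1.5611)–(0.0571137, -0.323906, 1.5611)  len=0.2250
  (v10,v1,v2) [--+] → (0.3289, 0, 1.5611)–(0.251948, -0.211418, 1.5611)  len=0.2250

Chained into 1 loop(s):
  loop 1: 9 segments, perimeter = 2.0248
Total perimeter = 2.025

loops=1 perimeter=2.025


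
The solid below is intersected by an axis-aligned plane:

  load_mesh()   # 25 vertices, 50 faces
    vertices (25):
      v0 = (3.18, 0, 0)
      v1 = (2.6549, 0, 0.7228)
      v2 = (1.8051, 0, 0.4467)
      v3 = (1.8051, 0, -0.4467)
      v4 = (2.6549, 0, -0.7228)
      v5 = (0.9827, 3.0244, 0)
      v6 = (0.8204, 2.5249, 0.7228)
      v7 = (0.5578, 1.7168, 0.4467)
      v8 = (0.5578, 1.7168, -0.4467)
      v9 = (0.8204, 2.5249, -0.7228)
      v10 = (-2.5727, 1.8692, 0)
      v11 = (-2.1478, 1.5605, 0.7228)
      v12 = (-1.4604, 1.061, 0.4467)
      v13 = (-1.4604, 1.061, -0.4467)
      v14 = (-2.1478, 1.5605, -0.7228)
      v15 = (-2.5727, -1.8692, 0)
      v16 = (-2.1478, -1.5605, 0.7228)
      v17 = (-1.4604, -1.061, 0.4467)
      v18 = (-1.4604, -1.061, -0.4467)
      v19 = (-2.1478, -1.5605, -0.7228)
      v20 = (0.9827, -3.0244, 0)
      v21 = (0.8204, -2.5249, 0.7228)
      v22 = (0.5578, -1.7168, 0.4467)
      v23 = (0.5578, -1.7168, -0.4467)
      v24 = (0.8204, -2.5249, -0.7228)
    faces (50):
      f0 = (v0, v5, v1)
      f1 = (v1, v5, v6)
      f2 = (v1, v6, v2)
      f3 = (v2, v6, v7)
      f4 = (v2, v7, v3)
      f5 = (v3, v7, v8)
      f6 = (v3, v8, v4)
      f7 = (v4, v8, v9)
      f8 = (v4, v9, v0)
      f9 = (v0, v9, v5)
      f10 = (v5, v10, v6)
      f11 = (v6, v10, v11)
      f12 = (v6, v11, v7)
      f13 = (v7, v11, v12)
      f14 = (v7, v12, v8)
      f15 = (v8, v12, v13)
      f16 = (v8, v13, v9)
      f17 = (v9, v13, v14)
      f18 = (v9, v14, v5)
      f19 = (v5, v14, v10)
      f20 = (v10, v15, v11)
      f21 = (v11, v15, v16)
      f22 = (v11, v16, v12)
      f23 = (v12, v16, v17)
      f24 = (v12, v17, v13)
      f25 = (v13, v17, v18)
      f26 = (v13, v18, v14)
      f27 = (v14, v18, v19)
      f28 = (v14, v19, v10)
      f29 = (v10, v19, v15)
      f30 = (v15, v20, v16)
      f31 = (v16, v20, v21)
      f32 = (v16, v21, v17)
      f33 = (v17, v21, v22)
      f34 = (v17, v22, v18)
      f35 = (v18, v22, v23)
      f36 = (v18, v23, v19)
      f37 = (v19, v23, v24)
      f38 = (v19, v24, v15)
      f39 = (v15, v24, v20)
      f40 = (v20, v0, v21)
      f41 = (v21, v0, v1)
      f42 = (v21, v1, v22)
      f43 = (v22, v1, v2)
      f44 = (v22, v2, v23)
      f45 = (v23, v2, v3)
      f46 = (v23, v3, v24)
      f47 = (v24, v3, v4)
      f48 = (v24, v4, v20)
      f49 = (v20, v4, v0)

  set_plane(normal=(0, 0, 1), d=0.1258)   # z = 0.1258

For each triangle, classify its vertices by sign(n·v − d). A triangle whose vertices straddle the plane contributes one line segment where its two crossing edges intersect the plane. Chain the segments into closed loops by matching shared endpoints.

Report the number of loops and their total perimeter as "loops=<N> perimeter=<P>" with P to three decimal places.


loops=2 perimeter=28.765

Straddling triangles (20 of 50):
  (v0,v5,v1) [--+] → (1.27374, 2.49802, 0.1258)–(3.08861, 0, 0.1258)  len=3.0877
  (v1,v5,v6) [+-+] → (1.27374, 2.49802, 0.1258)–(0.954452, 2.93746, 0.1258)  len=0.5432
  (v2,v7,v3) [++-] → (1.00582, 1.10014, 0.1258)–(1.8051, 0, 0.1258)  len=1.3598
  (v3,v7,v8) [-+-] → (1.00582, 1.10014, 0.1258)–(0.5578, 1.7168, 0.1258)  len=0.7622
  (v5,v10,v6) [--+] → (-1.98215, 1.98332, 0.1258)–(0.954452, 2.93746, 0.1258)  len=3.0877
  (v6,v10,v11) [+-+] → (-1.98215, 1.98332, 0.1258)–(-2.49875, 1.81547, 0.1258)  len=0.5432
  (v7,v12,v8) [++-] → (-0.735484, 1.29656, 0.1258)–(0.5578, 1.7168, 0.1258)  len=1.3598
  (v8,v12,v13) [-+-] → (-0.735484, 1.29656, 0.1258)–(-1.4604, 1.061, 0.1258)  len=0.7622
  (v10,v15,v11) [--+] → (-2.49875, -1.27228, 0.1258)–(-2.49875, 1.81547, 0.1258)  len=3.0877
  (v11,v15,v16) [+-+] → (-2.49875, -1.27228, 0.1258)–(-2.49875, -1.81547, 0.1258)  len=0.5432
  (v12,v17,v13) [++-] → (-1.4604, -0.2988, 0.1258)–(-1.4604, 1.061, 0.1258)  len=1.3598
  (v13,v17,v18) [-+-] → (-1.4604, -0.2988, 0.1258)–(-1.4604, -1.061, 0.1258)  len=0.7622
  (v15,v20,v16) [--+] → (0.437851, -2.76961, 0.1258)–(-2.49875, -1.81547, 0.1258)  len=3.0877
  (v16,v20,v21) [+-+] → (0.437851, -2.76961, 0.1258)–(0.954452, -2.93746, 0.1258)  len=0.5432
  (v17,v22,v18) [++-] → (-0.167116, -1.48124, 0.1258)–(-1.4604, -1.061, 0.1258)  len=1.3598
  (v18,v22,v23) [-+-] → (-0.167116, -1.48124, 0.1258)–(0.5578, -1.7168, 0.1258)  len=0.7622
  (v20,v0,v21) [--+] → (2.76932, -0.439447, 0.1258)–(0.954452, -2.93746, 0.1258)  len=3.0877
  (v21,v0,v1) [+-+] → (2.76932, -0.439447, 0.1258)–(3.08861, 0, 0.1258)  len=0.5432
  (v22,v2,v23) [++-] → (1.35708, -0.616657, 0.1258)–(0.5578, -1.7168, 0.1258)  len=1.3598
  (v23,v2,v3) [-+-] → (1.35708, -0.616657, 0.1258)–(1.8051, 0, 0.1258)  len=0.7622

Chained into 2 loop(s):
  loop 1: 10 segments, perimeter = 18.1545
  loop 2: 10 segments, perimeter = 10.6103
Total perimeter = 28.765


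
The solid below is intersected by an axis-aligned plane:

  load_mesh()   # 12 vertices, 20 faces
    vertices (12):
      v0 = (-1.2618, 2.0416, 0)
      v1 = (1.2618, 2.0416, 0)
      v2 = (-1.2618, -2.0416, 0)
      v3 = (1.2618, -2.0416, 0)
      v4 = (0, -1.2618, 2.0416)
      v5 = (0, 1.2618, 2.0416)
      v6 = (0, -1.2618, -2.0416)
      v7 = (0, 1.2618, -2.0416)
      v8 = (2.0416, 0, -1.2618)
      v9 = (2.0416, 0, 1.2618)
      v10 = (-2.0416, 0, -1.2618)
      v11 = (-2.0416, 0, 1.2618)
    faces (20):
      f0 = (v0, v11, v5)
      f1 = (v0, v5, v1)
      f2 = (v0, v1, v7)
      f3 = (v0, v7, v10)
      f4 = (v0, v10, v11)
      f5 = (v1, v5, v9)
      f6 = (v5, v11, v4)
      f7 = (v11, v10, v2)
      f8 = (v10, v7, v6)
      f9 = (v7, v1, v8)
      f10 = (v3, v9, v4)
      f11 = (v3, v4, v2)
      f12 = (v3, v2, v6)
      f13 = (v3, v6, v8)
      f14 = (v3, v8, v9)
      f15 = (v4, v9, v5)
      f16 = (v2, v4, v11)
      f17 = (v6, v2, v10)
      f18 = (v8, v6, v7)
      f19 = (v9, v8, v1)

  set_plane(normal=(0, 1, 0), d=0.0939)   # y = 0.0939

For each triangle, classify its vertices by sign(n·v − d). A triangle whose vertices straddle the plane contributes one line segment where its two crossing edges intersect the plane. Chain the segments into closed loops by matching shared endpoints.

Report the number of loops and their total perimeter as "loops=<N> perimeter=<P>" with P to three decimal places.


Straddling triangles (10 of 20):
  (v0,v11,v5) [+-+] → (-2.00573, 0.0939, 1.20377)–(-1.88967, 0.0939, 1.31983)  len=0.1641
  (v0,v7,v10) [++-] → (-1.88967, 0.0939, -1.31983)–(-2.00573, 0.0939, -1.20377)  len=0.1641
  (v0,v10,v11) [+--] → (-2.00573, 0.0939, -1.20377)–(-2.00573, 0.0939, 1.20377)  len=2.4075
  (v1,v5,v9) [++-] → (1.88967, 0.0939, 1.31983)–(2.00573, 0.0939, 1.20377)  len=0.1641
  (v5,v11,v4) [+--] → (-1.88967, 0.0939, 1.31983)–(0, 0.0939, 2.0416)  len=2.0228
  (v10,v7,v6) [-+-] → (-1.88967, 0.0939, -1.31983)–(0, 0.0939, -2.0416)  len=2.0228
  (v7,v1,v8) [++-] → (2.00573, 0.0939, -1.20377)–(1.88967, 0.0939, -1.31983)  len=0.1641
  (v4,v9,v5) [--+] → (1.88967, 0.0939, 1.31983)–(0, 0.0939, 2.0416)  len=2.0228
  (v8,v6,v7) [--+] → (0, 0.0939, -2.0416)–(1.88967, 0.0939, -1.31983)  len=2.0228
  (v9,v8,v1) [--+] → (2.00573, 0.0939, -1.20377)–(2.00573, 0.0939, 1.20377)  len=2.4075

Chained into 1 loop(s):
  loop 1: 10 segments, perimeter = 13.5629
Total perimeter = 13.563

loops=1 perimeter=13.563


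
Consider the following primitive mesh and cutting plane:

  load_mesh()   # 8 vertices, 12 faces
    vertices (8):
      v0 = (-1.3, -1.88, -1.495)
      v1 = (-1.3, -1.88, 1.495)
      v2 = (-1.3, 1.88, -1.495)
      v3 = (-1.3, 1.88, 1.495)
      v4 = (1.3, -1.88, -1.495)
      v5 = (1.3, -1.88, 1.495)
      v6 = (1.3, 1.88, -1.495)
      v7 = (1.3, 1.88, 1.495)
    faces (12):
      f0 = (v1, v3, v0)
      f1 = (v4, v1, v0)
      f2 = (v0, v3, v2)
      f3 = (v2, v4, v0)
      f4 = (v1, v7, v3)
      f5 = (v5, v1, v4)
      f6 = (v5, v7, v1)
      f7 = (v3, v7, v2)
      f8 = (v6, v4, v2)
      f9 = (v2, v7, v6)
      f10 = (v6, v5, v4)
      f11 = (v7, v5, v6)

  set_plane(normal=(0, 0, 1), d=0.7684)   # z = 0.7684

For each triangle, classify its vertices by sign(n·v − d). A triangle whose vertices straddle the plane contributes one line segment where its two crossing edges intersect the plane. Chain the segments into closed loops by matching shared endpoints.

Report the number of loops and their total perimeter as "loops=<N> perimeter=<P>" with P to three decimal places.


loops=1 perimeter=12.720

Straddling triangles (8 of 12):
  (v1,v3,v0) [++-] → (-1.3, 0.966282, 0.7684)–(-1.3, -1.88, 0.7684)  len=2.8463
  (v4,v1,v0) [-+-] → (-0.668174, -1.88, 0.7684)–(-1.3, -1.88, 0.7684)  len=0.6318
  (v0,v3,v2) [-+-] → (-1.3, 0.966282, 0.7684)–(-1.3, 1.88, 0.7684)  len=0.9137
  (v5,v1,v4) [++-] → (-0.668174, -1.88, 0.7684)–(1.3, -1.88, 0.7684)  len=1.9682
  (v3,v7,v2) [++-] → (0.668174, 1.88, 0.7684)–(-1.3, 1.88, 0.7684)  len=1.9682
  (v2,v7,v6) [-+-] → (0.668174, 1.88, 0.7684)–(1.3, 1.88, 0.7684)  len=0.6318
  (v6,v5,v4) [-+-] → (1.3, -0.966282, 0.7684)–(1.3, -1.88, 0.7684)  len=0.9137
  (v7,v5,v6) [++-] → (1.3, -0.966282, 0.7684)–(1.3, 1.88, 0.7684)  len=2.8463

Chained into 1 loop(s):
  loop 1: 8 segments, perimeter = 12.7200
Total perimeter = 12.720


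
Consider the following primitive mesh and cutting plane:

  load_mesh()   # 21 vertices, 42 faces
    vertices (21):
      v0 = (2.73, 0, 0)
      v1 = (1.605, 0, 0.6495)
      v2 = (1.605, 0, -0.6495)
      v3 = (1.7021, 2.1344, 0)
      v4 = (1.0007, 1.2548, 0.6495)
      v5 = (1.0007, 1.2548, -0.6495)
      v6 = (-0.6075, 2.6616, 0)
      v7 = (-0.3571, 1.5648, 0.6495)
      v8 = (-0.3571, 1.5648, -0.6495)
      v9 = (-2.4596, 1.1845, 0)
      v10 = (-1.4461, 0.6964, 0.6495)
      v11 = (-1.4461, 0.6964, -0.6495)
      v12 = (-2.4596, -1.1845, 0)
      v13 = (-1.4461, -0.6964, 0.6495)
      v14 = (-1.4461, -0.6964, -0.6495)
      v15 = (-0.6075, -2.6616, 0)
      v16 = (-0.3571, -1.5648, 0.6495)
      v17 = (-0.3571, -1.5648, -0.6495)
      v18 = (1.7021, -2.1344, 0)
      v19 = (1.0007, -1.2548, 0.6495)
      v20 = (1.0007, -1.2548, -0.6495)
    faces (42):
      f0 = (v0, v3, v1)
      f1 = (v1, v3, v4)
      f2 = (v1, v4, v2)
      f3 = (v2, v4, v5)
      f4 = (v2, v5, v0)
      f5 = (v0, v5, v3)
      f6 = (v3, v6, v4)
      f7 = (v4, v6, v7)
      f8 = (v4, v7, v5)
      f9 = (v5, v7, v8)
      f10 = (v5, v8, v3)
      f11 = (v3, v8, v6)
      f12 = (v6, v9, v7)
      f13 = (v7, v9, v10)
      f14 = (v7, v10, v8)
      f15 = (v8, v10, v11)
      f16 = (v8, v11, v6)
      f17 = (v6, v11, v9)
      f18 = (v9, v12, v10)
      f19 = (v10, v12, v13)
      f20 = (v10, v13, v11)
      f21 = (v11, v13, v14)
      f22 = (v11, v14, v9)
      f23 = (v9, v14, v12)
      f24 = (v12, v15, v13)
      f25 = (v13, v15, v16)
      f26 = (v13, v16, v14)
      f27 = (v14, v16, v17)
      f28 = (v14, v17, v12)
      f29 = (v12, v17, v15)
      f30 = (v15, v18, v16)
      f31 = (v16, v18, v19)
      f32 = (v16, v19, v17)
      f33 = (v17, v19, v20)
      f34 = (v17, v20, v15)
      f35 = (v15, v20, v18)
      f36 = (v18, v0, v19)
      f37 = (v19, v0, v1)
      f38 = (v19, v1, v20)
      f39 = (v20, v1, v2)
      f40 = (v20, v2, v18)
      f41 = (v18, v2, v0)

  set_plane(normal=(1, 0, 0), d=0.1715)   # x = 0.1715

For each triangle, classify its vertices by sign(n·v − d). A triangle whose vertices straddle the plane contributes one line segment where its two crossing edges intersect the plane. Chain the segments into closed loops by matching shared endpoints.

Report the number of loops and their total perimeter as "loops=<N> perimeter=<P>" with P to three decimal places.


Straddling triangles (12 of 42):
  (v3,v6,v4) [+-+] → (0.1715, 2.48378, 0)–(0.1715, 1.98016, 0.314613)  len=0.5938
  (v4,v6,v7) [+--] → (0.1715, 1.98016, 0.314613)–(0.1715, 1.44412, 0.6495)  len=0.6321
  (v4,v7,v5) [+-+] → (0.1715, 1.44412, 0.6495)–(0.1715, 1.44412, 0.143791)  len=0.5057
  (v5,v7,v8) [+--] → (0.1715, 1.44412, 0.143791)–(0.1715, 1.44412, -0.6495)  len=0.7933
  (v5,v8,v3) [+-+] → (0.1715, 1.44412, -0.6495)–(0.1715, 1.71102, -0.482772)  len=0.3147
  (v3,v8,v6) [+--] → (0.1715, 1.71102, -0.482772)–(0.1715, 2.48378, 0)  len=0.9112
  (v15,v18,v16) [-+-] → (0.1715, -2.48378, 0)–(0.1715, -1.71102, 0.482772)  len=0.9112
  (v16,v18,v19) [-++] → (0.1715, -1.71102, 0.482772)–(0.1715, -1.44412, 0.6495)  len=0.3147
  (v16,v19,v17) [-+-] → (0.1715, -1.44412, 0.6495)–(0.1715, -1.44412, -0.143791)  len=0.7933
  (v17,v19,v20) [-++] → (0.1715, -1.44412, -0.143791)–(0.1715, -1.44412, -0.6495)  len=0.5057
  (v17,v20,v15) [-+-] → (0.1715, -1.44412, -0.6495)–(0.1715, -1.98016, -0.314613)  len=0.6321
  (v15,v20,v18) [-++] → (0.1715, -1.98016, -0.314613)–(0.1715, -2.48378, 0)  len=0.5938

Chained into 2 loop(s):
  loop 1: 6 segments, perimeter = 3.7507
  loop 2: 6 segments, perimeter = 3.7507
Total perimeter = 7.501

loops=2 perimeter=7.501
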